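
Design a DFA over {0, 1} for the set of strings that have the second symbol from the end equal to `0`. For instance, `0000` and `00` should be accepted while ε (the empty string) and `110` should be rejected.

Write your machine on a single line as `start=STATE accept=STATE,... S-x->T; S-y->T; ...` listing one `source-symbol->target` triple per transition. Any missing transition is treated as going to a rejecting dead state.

A DFA must remember the last 2 symbols (since which symbol is second-to-last isn't known until the input ends). Use one state per possible window of the last ≤2 symbols; accept from those whose window starts with `0`.
A 7-state machine:
        0   1  
>  q0   q1  q2 
   q1   q3  q4 
   q2   q5  q6 
 * q3   q3  q4 
 * q4   q5  q6 
   q5   q3  q4 
   q6   q5  q6 
(> = start, * = accepting)

start=q0; accept=q3,q4; q0-0->q1; q0-1->q2; q1-0->q3; q1-1->q4; q2-0->q5; q2-1->q6; q3-0->q3; q3-1->q4; q4-0->q5; q4-1->q6; q5-0->q3; q5-1->q4; q6-0->q5; q6-1->q6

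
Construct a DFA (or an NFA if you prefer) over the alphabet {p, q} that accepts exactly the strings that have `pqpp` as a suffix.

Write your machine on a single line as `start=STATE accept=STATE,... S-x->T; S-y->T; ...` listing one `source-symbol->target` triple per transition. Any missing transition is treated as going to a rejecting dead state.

start=S0; accept=S4; S0-p->S1; S0-q->S0; S1-p->S1; S1-q->S2; S2-p->S3; S2-q->S0; S3-p->S4; S3-q->S2; S4-p->S1; S4-q->S2

Let each state record the length of the longest suffix of the input read so far that is also a prefix of `pqpp`. S1 means the last symbol is `p`; S2 means the last 2 symbols are `pq`; S3 means the last 3 symbols are `pqp`; S4 means the last 4 symbols are `pqpp`. Accept only at S4, where the string currently ends in `pqpp`.
With 5 states:
        p   q  
>  S0   S1  S0 
   S1   S1  S2 
   S2   S3  S0 
   S3   S4  S2 
 * S4   S1  S2 
(> = start, * = accepting)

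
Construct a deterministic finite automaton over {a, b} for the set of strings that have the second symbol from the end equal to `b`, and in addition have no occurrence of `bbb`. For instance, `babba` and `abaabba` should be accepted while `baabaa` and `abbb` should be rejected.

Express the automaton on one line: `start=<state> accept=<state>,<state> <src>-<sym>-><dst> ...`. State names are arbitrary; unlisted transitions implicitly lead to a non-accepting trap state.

Handle the two conditions separately and then intersect. The first has 7 states tracking the last 2 symbols read; the second has 4 states tracking partial matches of the forbidden pattern `bbb`. A product state is a pair (one from each), accepting exactly when both do. Minimizing collapses redundant product states.
5 states suffice.
        a   b  
>  q0   q0  q1 
   q1   q2  q3 
 * q2   q0  q1 
 * q3   q2  q4 
   q4   q4  q4 
(> = start, * = accepting)

start=q0 accept=q2,q3 q0-a->q0 q0-b->q1 q1-a->q2 q1-b->q3 q2-a->q0 q2-b->q1 q3-a->q2 q3-b->q4 q4-a->q4 q4-b->q4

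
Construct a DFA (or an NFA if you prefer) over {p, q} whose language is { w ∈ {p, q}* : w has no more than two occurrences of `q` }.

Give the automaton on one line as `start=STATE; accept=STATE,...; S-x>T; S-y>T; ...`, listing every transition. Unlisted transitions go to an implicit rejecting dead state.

Count `q`s, saturating at 3: states s0 through s2 mean 0 through 2 `q`s seen; s3 means more than 2. Each `q` increments (capped at s3); other symbols loop. Accept from {s0, s1, s2}.
A 4-state machine:
        p   q  
>* s0   s0  s1 
 * s1   s1  s2 
 * s2   s2  s3 
   s3   s3  s3 
(> = start, * = accepting)

start=s0; accept=s0,s1,s2; s0-p>s0; s0-q>s1; s1-p>s1; s1-q>s2; s2-p>s2; s2-q>s3; s3-p>s3; s3-q>s3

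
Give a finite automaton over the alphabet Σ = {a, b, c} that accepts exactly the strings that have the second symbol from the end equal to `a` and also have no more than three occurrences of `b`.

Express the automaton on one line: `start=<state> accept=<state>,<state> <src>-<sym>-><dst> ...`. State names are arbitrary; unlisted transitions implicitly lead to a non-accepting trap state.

start=q0 accept=q3,q4,q5,q8,q9,q12,q13,q16 q0-a->q1 q0-b->q2 q0-c->q0 q1-a->q3 q1-b->q4 q1-c->q5 q2-a->q6 q2-b->q7 q2-c->q2 q3-a->q3 q3-b->q4 q3-c->q5 q4-a->q6 q4-b->q7 q4-c->q2 q5-a->q1 q5-b->q2 q5-c->q0 q6-a->q8 q6-b->q9 q6-c->q4 q7-a->q10 q7-b->q11 q7-c->q7 q8-a->q8 q8-b->q9 q8-c->q4 q9-a->q10 q9-b->q11 q9-c->q7 q10-a->q12 q10-b->q13 q10-c->q9 q11-a->q14 q11-b->q15 q11-c->q11 q12-a->q12 q12-b->q13 q12-c->q9 q13-a->q14 q13-b->q15 q13-c->q11 q14-a->q16 q14-b->q15 q14-c->q13 q15-a->q15 q15-b->q15 q15-c->q15 q16-a->q16 q16-b->q15 q16-c->q13

Run two small machines in parallel and take their product. One (13 states) tracks the last 2 symbols read; the other (5 states) tracks the count of `b`s, saturating at 4. Each combined state is a pair, one component from each; accept when both components accept. Equivalent product states are then merged.
          a    b    c  
>  q0     q1   q2   q0 
   q1     q3   q4   q5 
   q2     q6   q7   q2 
 * q3     q3   q4   q5 
 * q4     q6   q7   q2 
 * q5     q1   q2   q0 
   q6     q8   q9   q4 
   q7    q10  q11   q7 
 * q8     q8   q9   q4 
 * q9    q10  q11   q7 
   q10   q12  q13   q9 
   q11   q14  q15  q11 
 * q12   q12  q13   q9 
 * q13   q14  q15  q11 
   q14   q16  q15  q13 
   q15   q15  q15  q15 
 * q16   q16  q15  q13 
(> = start, * = accepting)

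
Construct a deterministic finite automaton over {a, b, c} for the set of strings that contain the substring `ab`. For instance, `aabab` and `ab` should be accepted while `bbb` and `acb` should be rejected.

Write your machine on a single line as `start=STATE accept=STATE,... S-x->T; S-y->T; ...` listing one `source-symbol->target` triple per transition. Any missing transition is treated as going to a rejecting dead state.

start=S0; accept=S2; S0-a->S1; S0-b->S0; S0-c->S0; S1-a->S1; S1-b->S2; S1-c->S0; S2-a->S2; S2-b->S2; S2-c->S2

Track how much of `ab` has been matched so far: state S0 is no progress, S2 is the absorbing accept state reached once `ab` has occurred. Intermediate states record partial matches; on a mismatch, fall back to the longest reusable overlap.
With 3 states:
        a   b   c  
>  S0   S1  S0  S0 
   S1   S1  S2  S0 
 * S2   S2  S2  S2 
(> = start, * = accepting)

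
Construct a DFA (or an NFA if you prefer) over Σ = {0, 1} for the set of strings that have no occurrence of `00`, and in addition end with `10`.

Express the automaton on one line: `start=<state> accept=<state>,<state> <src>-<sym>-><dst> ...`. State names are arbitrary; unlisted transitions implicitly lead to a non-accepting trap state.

Handle the two conditions separately and then intersect. One (3 states) tracks partial matches of the forbidden pattern `00`; the other (3 states) tracks how much of the suffix `10` has currently been matched. Each combined state is a pair, one component from each; accept when both components accept. Minimizing collapses redundant product states.
A 5-state machine:
        0   1  
>  S0   S1  S2 
   S1   S3  S2 
   S2   S4  S2 
   S3   S3  S3 
 * S4   S3  S2 
(> = start, * = accepting)

start=S0 accept=S4 S0-0->S1 S0-1->S2 S1-0->S3 S1-1->S2 S2-0->S4 S2-1->S2 S3-0->S3 S3-1->S3 S4-0->S3 S4-1->S2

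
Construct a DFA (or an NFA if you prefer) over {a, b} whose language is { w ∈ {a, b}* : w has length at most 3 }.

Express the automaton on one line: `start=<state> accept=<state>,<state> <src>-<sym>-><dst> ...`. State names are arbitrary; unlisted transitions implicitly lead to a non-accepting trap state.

Count input length up to 4: every symbol moves from q0 toward q4, which means 'more than 3' and absorbs. Accept from {q0, q1, q2, q3}.
With 5 states:
        a   b  
>* q0   q1  q1 
 * q1   q2  q2 
 * q2   q3  q3 
 * q3   q4  q4 
   q4   q4  q4 
(> = start, * = accepting)

start=q0 accept=q0,q1,q2,q3 q0-a->q1 q0-b->q1 q1-a->q2 q1-b->q2 q2-a->q3 q2-b->q3 q3-a->q4 q3-b->q4 q4-a->q4 q4-b->q4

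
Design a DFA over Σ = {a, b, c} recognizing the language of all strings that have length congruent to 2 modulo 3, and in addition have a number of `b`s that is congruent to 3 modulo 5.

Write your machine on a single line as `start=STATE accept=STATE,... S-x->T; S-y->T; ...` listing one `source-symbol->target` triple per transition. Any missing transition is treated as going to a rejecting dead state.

Build one automaton per condition and run them in lockstep. One (3 states) tracks the input length modulo 3; the other (5 states) tracks the count of `b`s modulo 5. Each combined state is a pair, one component from each; accept when both components accept.
15 states suffice.
          a    b    c  
>  S0     S1   S2   S1 
   S1     S3   S4   S3 
   S2     S4   S5   S4 
   S3     S0   S6   S0 
   S4     S6   S7   S6 
   S5     S7   S8   S7 
   S6     S2   S9   S2 
   S7     S9  S10   S9 
   S8    S10  S11  S10 
   S9     S5  S12   S5 
   S10   S12  S13  S12 
   S11   S13   S3  S13 
 * S12    S8  S14   S8 
   S13   S14   S0  S14 
   S14   S11   S1  S11 
(> = start, * = accepting)

start=S0; accept=S12; S0-a->S1; S0-b->S2; S0-c->S1; S1-a->S3; S1-b->S4; S1-c->S3; S2-a->S4; S2-b->S5; S2-c->S4; S3-a->S0; S3-b->S6; S3-c->S0; S4-a->S6; S4-b->S7; S4-c->S6; S5-a->S7; S5-b->S8; S5-c->S7; S6-a->S2; S6-b->S9; S6-c->S2; S7-a->S9; S7-b->S10; S7-c->S9; S8-a->S10; S8-b->S11; S8-c->S10; S9-a->S5; S9-b->S12; S9-c->S5; S10-a->S12; S10-b->S13; S10-c->S12; S11-a->S13; S11-b->S3; S11-c->S13; S12-a->S8; S12-b->S14; S12-c->S8; S13-a->S14; S13-b->S0; S13-c->S14; S14-a->S11; S14-b->S1; S14-c->S11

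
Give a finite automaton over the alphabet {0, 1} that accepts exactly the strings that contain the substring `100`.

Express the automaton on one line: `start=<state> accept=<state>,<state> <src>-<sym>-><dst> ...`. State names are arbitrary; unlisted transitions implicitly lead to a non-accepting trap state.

start=q0 accept=q3 q0-0->q0 q0-1->q1 q1-0->q2 q1-1->q1 q2-0->q3 q2-1->q1 q3-0->q3 q3-1->q3

Track how much of `100` has been matched so far: state q0 is no progress, q3 is the absorbing accept state reached once `100` has occurred. Intermediate states record partial matches; on a mismatch, fall back to the longest reusable overlap.
With 4 states:
        0   1  
>  q0   q0  q1 
   q1   q2  q1 
   q2   q3  q1 
 * q3   q3  q3 
(> = start, * = accepting)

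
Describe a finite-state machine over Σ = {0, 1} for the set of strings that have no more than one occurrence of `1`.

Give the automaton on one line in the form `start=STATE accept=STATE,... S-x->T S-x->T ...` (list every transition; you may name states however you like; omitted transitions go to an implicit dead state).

Count `1`s, saturating at 2: state S0 means no `1` yet, S1 means one `1` seen, S2 means more than one. Each `1` increments (capped at S2); other symbols loop. Accept from {S0, S1}.
With 3 states:
        0   1  
>* S0   S0  S1 
 * S1   S1  S2 
   S2   S2  S2 
(> = start, * = accepting)

start=S0 accept=S0,S1 S0-0->S0 S0-1->S1 S1-0->S1 S1-1->S2 S2-0->S2 S2-1->S2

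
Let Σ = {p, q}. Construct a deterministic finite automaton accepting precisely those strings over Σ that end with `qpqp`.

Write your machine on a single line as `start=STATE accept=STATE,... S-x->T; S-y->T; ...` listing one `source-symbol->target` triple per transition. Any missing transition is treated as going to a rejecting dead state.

Let each state record the length of the longest suffix of the input read so far that is also a prefix of `qpqp`. B means the last symbol is `q`; C means the last 2 symbols are `qp`; D means the last 3 symbols are `qpq`; E means the last 4 symbols are `qpqp`. Accept only at E, where the string currently ends in `qpqp`.
A 5-state machine:
       p  q 
>  A   A  B 
   B   C  B 
   C   A  D 
   D   E  B 
 * E   A  D 
(> = start, * = accepting)

start=A; accept=E; A-p->A; A-q->B; B-p->C; B-q->B; C-p->A; C-q->D; D-p->E; D-q->B; E-p->A; E-q->D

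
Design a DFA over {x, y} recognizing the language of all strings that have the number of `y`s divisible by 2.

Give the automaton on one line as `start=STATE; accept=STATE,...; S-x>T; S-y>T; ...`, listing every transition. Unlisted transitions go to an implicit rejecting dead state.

The only thing that matters is how many `y`s have appeared, reduced mod 2. Use one state per residue: A for 0, …, B for 1. Reading `y` moves to the next residue; anything else stays put. A is accepting.
2 states suffice.
       x  y 
>* A   A  B 
   B   B  A 
(> = start, * = accepting)

start=A; accept=A; A-x>A; A-y>B; B-x>B; B-y>A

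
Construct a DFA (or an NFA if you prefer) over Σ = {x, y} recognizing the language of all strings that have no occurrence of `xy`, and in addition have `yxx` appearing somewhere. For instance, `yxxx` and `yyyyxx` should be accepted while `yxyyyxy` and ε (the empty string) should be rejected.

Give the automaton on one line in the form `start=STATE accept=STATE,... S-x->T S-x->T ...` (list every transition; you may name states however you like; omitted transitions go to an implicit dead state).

start=S0 accept=S4 S0-x->S1 S0-y->S2 S1-x->S1 S1-y->S1 S2-x->S3 S2-y->S2 S3-x->S4 S3-y->S1 S4-x->S4 S4-y->S1

Build one automaton per condition and run them in lockstep. The first has 3 states tracking partial matches of the forbidden pattern `xy`; the second has 4 states tracking whether and how much of `yxx` has been seen. A product state is a pair (one from each), accepting exactly when both do. After merging equivalent states the machine shrinks.
A 5-state machine:
        x   y  
>  S0   S1  S2 
   S1   S1  S1 
   S2   S3  S2 
   S3   S4  S1 
 * S4   S4  S1 
(> = start, * = accepting)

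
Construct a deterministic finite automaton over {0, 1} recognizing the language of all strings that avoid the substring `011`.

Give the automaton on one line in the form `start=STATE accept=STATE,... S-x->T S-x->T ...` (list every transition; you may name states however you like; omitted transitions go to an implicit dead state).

This is the complement of 'contains `011`'. Use the same substring-matching states — A through D holding how much of `011` has just been matched — but flip the accepting set: everything except the trap D accepts.
With 4 states:
       0  1 
>* A   B  A 
 * B   B  C 
 * C   B  D 
   D   D  D 
(> = start, * = accepting)

start=A accept=A,B,C A-0->B A-1->A B-0->B B-1->C C-0->B C-1->D D-0->D D-1->D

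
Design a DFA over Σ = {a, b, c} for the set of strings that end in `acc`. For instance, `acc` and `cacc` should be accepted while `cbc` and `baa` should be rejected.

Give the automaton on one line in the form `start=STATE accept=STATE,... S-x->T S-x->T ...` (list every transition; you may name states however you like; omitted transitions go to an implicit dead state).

start=S0 accept=S3 S0-a->S1 S0-b->S0 S0-c->S0 S1-a->S1 S1-b->S0 S1-c->S2 S2-a->S1 S2-b->S0 S2-c->S3 S3-a->S1 S3-b->S0 S3-c->S0

Let each state record the length of the longest suffix of the input read so far that is also a prefix of `acc`. S1 means the last symbol is `a`; S2 means the last 2 symbols are `ac`; S3 means the last 3 symbols are `acc`. Accept only at S3, where the string currently ends in `acc`.
With 4 states:
        a   b   c  
>  S0   S1  S0  S0 
   S1   S1  S0  S2 
   S2   S1  S0  S3 
 * S3   S1  S0  S0 
(> = start, * = accepting)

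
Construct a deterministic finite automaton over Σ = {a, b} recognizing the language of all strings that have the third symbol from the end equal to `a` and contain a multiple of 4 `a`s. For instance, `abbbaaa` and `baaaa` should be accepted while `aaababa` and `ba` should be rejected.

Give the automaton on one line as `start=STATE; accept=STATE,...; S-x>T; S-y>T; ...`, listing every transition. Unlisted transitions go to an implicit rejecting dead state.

Build one automaton per condition and run them in lockstep. The first has 15 states tracking the last 3 symbols read; the second has 4 states tracking the count of `a`s modulo 4. A product state is a pair (one from each), accepting exactly when both do. Minimizing collapses redundant product states.
With 15 states:
          a    b  
>  q0     q1   q0 
   q1     q2   q1 
   q2     q3   q4 
   q3     q5   q6 
   q4     q7   q4 
 * q5     q1   q8 
   q6     q9  q10 
   q7    q11   q6 
 * q8     q1  q12 
 * q9     q1  q13 
   q10   q14  q10 
   q11    q1   q8 
 * q12    q1   q0 
   q13    q1  q12 
   q14    q1  q13 
(> = start, * = accepting)

start=q0; accept=q5,q8,q9,q12; q0-a>q1; q0-b>q0; q1-a>q2; q1-b>q1; q2-a>q3; q2-b>q4; q3-a>q5; q3-b>q6; q4-a>q7; q4-b>q4; q5-a>q1; q5-b>q8; q6-a>q9; q6-b>q10; q7-a>q11; q7-b>q6; q8-a>q1; q8-b>q12; q9-a>q1; q9-b>q13; q10-a>q14; q10-b>q10; q11-a>q1; q11-b>q8; q12-a>q1; q12-b>q0; q13-a>q1; q13-b>q12; q14-a>q1; q14-b>q13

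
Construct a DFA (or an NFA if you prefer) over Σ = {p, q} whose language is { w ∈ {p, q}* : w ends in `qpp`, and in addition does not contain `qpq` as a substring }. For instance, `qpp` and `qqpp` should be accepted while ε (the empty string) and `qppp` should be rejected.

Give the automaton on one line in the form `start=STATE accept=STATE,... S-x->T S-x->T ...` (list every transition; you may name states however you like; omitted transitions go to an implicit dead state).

Build one automaton per condition and run them in lockstep. The first has 4 states tracking how much of the suffix `qpp` has currently been matched; the second has 4 states tracking partial matches of the forbidden pattern `qpq`. A product state is a pair (one from each), accepting exactly when both do.
8 states suffice.
        p   q  
>  S0   S0  S1 
   S1   S2  S1 
   S2   S3  S4 
 * S3   S0  S1 
   S4   S5  S4 
   S5   S6  S4 
   S6   S7  S4 
   S7   S7  S4 
(> = start, * = accepting)

start=S0 accept=S3 S0-p->S0 S0-q->S1 S1-p->S2 S1-q->S1 S2-p->S3 S2-q->S4 S3-p->S0 S3-q->S1 S4-p->S5 S4-q->S4 S5-p->S6 S5-q->S4 S6-p->S7 S6-q->S4 S7-p->S7 S7-q->S4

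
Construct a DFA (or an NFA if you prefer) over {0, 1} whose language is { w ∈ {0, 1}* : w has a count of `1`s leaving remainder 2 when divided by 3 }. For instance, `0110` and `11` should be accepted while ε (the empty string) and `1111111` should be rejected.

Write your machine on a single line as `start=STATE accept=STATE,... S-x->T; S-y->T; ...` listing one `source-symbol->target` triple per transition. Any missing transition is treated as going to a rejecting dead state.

start=A; accept=C; A-0->A; A-1->B; B-0->B; B-1->C; C-0->C; C-1->A

Keep the running count of `1`s modulo 3: each `1` advances along the cycle A → B → C → A while other symbols loop. Accept at C.
3 states suffice.
       0  1 
>  A   A  B 
   B   B  C 
 * C   C  A 
(> = start, * = accepting)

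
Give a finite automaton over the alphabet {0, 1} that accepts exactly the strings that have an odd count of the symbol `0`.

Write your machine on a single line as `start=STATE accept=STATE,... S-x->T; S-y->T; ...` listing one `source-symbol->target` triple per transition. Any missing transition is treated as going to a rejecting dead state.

Keep the running count of `0`s modulo 2: each `0` advances along the cycle A → B → A while other symbols loop. Accept at B.
       0  1 
>  A   B  A 
 * B   A  B 
(> = start, * = accepting)

start=A; accept=B; A-0->B; A-1->A; B-0->A; B-1->B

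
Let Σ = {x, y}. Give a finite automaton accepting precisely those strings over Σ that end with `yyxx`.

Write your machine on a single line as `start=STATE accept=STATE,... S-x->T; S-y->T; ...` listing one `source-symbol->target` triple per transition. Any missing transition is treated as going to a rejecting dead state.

Remember how much of `yyxx` the current input suffix matches. State q0 means no match yet; q1 means the last symbol is `y`; q2 means the last 2 symbols are `yy`; q3 means the last 3 symbols are `yyx`; q4 means the last 4 symbols are `yyxx`. Only q4 accepts. On a mismatch, fall back to the longest proper suffix that is still a prefix of `yyxx`.
        x   y  
>  q0   q0  q1 
   q1   q0  q2 
   q2   q3  q2 
   q3   q4  q1 
 * q4   q0  q1 
(> = start, * = accepting)

start=q0; accept=q4; q0-x->q0; q0-y->q1; q1-x->q0; q1-y->q2; q2-x->q3; q2-y->q2; q3-x->q4; q3-y->q1; q4-x->q0; q4-y->q1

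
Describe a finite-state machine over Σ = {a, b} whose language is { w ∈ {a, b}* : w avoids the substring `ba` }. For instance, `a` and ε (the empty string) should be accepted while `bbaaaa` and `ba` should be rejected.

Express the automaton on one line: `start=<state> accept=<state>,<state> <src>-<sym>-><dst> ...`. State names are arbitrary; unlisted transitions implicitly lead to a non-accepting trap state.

start=q0 accept=q0,q1 q0-a->q0 q0-b->q1 q1-a->q2 q1-b->q1 q2-a->q2 q2-b->q2

This is the complement of 'contains `ba`'. Use the same substring-matching states — q0 through q2 holding how much of `ba` has just been matched — but flip the accepting set: everything except the trap q2 accepts.
3 states suffice.
        a   b  
>* q0   q0  q1 
 * q1   q2  q1 
   q2   q2  q2 
(> = start, * = accepting)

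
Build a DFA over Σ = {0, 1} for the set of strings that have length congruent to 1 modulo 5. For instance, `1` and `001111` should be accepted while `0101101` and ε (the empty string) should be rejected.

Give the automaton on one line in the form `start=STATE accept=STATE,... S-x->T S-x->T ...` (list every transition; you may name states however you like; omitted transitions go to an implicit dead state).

start=q0 accept=q1 q0-0->q1 q0-1->q1 q1-0->q2 q1-1->q2 q2-0->q3 q2-1->q3 q3-0->q4 q3-1->q4 q4-0->q0 q4-1->q0

Count input length modulo 5: every symbol advances one step around the cycle q0 → q1 → q2 → q3 → q4 → q0. Accept at q1.
With 5 states:
        0   1  
>  q0   q1  q1 
 * q1   q2  q2 
   q2   q3  q3 
   q3   q4  q4 
   q4   q0  q0 
(> = start, * = accepting)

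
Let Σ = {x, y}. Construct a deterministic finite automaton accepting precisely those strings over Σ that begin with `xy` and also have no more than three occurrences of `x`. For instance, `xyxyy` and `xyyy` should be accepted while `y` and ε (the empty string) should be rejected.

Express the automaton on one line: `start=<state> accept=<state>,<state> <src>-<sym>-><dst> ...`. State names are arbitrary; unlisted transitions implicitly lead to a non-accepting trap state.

start=s0 accept=s4,s7,s9 s0-x->s1 s0-y->s2 s1-x->s3 s1-y->s4 s2-x->s5 s2-y->s2 s3-x->s6 s3-y->s3 s4-x->s7 s4-y->s4 s5-x->s3 s5-y->s5 s6-x->s8 s6-y->s6 s7-x->s9 s7-y->s7 s8-x->s8 s8-y->s8 s9-x->s10 s9-y->s9 s10-x->s10 s10-y->s10

Build one automaton per condition and run them in lockstep. The first has 4 states tracking whether the input so far still matches the prefix `xy`; the second has 5 states tracking the count of `x`s, saturating at 4. A product state is a pair (one from each), accepting exactly when both do.
11 states suffice.
          x    y  
>  s0     s1   s2 
   s1     s3   s4 
   s2     s5   s2 
   s3     s6   s3 
 * s4     s7   s4 
   s5     s3   s5 
   s6     s8   s6 
 * s7     s9   s7 
   s8     s8   s8 
 * s9    s10   s9 
   s10   s10  s10 
(> = start, * = accepting)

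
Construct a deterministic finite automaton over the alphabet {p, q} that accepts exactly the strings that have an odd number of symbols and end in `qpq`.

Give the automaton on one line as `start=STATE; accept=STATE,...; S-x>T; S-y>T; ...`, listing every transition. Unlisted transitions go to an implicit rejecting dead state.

start=S0; accept=S4; S0-p>S1; S0-q>S2; S1-p>S0; S1-q>S0; S2-p>S3; S2-q>S0; S3-p>S1; S3-q>S4; S4-p>S3; S4-q>S0

Build one automaton per condition and run them in lockstep. The first has 2 states tracking the input length modulo 2; the second has 4 states tracking how much of the suffix `qpq` has currently been matched. A product state is a pair (one from each), accepting exactly when both do. Equivalent product states are then merged.
A 5-state machine:
        p   q  
>  S0   S1  S2 
   S1   S0  S0 
   S2   S3  S0 
   S3   S1  S4 
 * S4   S3  S0 
(> = start, * = accepting)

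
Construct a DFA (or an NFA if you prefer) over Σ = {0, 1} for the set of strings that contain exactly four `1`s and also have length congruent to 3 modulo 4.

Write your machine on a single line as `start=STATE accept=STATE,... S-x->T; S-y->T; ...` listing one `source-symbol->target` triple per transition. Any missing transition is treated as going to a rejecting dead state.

Handle the two conditions separately and then intersect. The first has 6 states tracking the count of `1`s, saturating at 5; the second has 4 states tracking the input length modulo 4. A product state is a pair (one from each), accepting exactly when both do. After merging equivalent states the machine shrinks.
          0    1  
>  S0     S1   S2 
   S1     S3   S4 
   S2     S4   S5 
   S3     S6   S7 
   S4     S7   S8 
   S5     S8   S9 
   S6     S0  S10 
   S7    S10  S11 
   S8    S11  S12 
   S9    S12  S13 
   S10    S2  S14 
   S11   S14  S15 
   S12   S15  S16 
   S13   S16  S17 
   S14    S5  S18 
   S15   S18  S19 
   S16   S19  S17 
   S17   S17  S17 
   S18    S9  S20 
   S19   S20  S17 
 * S20   S13  S17 
(> = start, * = accepting)

start=S0; accept=S20; S0-0->S1; S0-1->S2; S1-0->S3; S1-1->S4; S2-0->S4; S2-1->S5; S3-0->S6; S3-1->S7; S4-0->S7; S4-1->S8; S5-0->S8; S5-1->S9; S6-0->S0; S6-1->S10; S7-0->S10; S7-1->S11; S8-0->S11; S8-1->S12; S9-0->S12; S9-1->S13; S10-0->S2; S10-1->S14; S11-0->S14; S11-1->S15; S12-0->S15; S12-1->S16; S13-0->S16; S13-1->S17; S14-0->S5; S14-1->S18; S15-0->S18; S15-1->S19; S16-0->S19; S16-1->S17; S17-0->S17; S17-1->S17; S18-0->S9; S18-1->S20; S19-0->S20; S19-1->S17; S20-0->S13; S20-1->S17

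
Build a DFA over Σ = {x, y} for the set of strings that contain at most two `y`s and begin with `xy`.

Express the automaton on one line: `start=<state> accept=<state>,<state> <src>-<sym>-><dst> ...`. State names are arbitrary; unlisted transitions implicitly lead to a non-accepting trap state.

Build one automaton per condition and run them in lockstep. One (4 states) tracks the count of `y`s, saturating at 3; the other (4 states) tracks whether the input so far still matches the prefix `xy`. Each combined state is a pair, one component from each; accept when both components accept. After merging equivalent states the machine shrinks.
        x   y  
>  s0   s1  s2 
   s1   s2  s3 
   s2   s2  s2 
 * s3   s3  s4 
 * s4   s4  s2 
(> = start, * = accepting)

start=s0 accept=s3,s4 s0-x->s1 s0-y->s2 s1-x->s2 s1-y->s3 s2-x->s2 s2-y->s2 s3-x->s3 s3-y->s4 s4-x->s4 s4-y->s2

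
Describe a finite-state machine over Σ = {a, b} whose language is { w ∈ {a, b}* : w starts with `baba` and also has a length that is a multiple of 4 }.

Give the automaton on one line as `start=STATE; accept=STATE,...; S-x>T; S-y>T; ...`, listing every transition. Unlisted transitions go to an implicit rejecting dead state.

Handle the two conditions separately and then intersect. The first has 6 states tracking whether the input so far still matches the prefix `baba`; the second has 4 states tracking the input length modulo 4. A product state is a pair (one from each), accepting exactly when both do. After merging equivalent states the machine shrinks.
9 states suffice.
        a   b  
>  s0   s1  s2 
   s1   s1  s1 
   s2   s3  s1 
   s3   s1  s4 
   s4   s5  s1 
 * s5   s6  s6 
   s6   s7  s7 
   s7   s8  s8 
   s8   s5  s5 
(> = start, * = accepting)

start=s0; accept=s5; s0-a>s1; s0-b>s2; s1-a>s1; s1-b>s1; s2-a>s3; s2-b>s1; s3-a>s1; s3-b>s4; s4-a>s5; s4-b>s1; s5-a>s6; s5-b>s6; s6-a>s7; s6-b>s7; s7-a>s8; s7-b>s8; s8-a>s5; s8-b>s5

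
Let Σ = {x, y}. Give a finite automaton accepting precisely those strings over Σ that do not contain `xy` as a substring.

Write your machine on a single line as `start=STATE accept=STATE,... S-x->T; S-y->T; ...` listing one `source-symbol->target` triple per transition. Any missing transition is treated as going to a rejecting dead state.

start=A; accept=A,B; A-x->B; A-y->A; B-x->B; B-y->C; C-x->C; C-y->C

This is the complement of 'contains `xy`'. Use the same substring-matching states — A through C holding how much of `xy` has just been matched — but flip the accepting set: everything except the trap C accepts.
With 3 states:
       x  y 
>* A   B  A 
 * B   B  C 
   C   C  C 
(> = start, * = accepting)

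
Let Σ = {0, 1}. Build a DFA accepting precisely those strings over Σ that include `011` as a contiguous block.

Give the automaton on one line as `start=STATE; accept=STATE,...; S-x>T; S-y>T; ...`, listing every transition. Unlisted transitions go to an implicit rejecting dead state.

start=s0; accept=s3; s0-0>s1; s0-1>s0; s1-0>s1; s1-1>s2; s2-0>s1; s2-1>s3; s3-0>s3; s3-1>s3

States s0..s2 record the length of the longest prefix of `011` that matches the current input suffix. Reaching s3 means `011` has been seen, and we stay there forever. Accept from s3.
A 4-state machine:
        0   1  
>  s0   s1  s0 
   s1   s1  s2 
   s2   s1  s3 
 * s3   s3  s3 
(> = start, * = accepting)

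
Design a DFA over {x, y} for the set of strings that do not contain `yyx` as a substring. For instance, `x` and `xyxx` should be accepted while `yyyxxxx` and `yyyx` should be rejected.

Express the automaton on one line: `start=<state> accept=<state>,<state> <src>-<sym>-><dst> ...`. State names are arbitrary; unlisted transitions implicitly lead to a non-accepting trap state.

start=s0 accept=s0,s1,s2 s0-x->s0 s0-y->s1 s1-x->s0 s1-y->s2 s2-x->s3 s2-y->s2 s3-x->s3 s3-y->s3

Track partial matches of the forbidden pattern `yyx`. State s3 is a dead state reached once `yyx` has occurred; every other state accepts. s0 means no part of `yyx` is currently matched.
4 states suffice.
        x   y  
>* s0   s0  s1 
 * s1   s0  s2 
 * s2   s3  s2 
   s3   s3  s3 
(> = start, * = accepting)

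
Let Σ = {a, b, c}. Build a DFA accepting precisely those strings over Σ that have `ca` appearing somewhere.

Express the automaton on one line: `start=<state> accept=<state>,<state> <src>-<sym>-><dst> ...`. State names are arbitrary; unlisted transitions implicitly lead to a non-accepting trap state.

start=S0 accept=S2 S0-a->S0 S0-b->S0 S0-c->S1 S1-a->S2 S1-b->S0 S1-c->S1 S2-a->S2 S2-b->S2 S2-c->S2

Track how much of `ca` has been matched so far: state S0 is no progress, S2 is the absorbing accept state reached once `ca` has occurred. Intermediate states record partial matches; on a mismatch, fall back to the longest reusable overlap.
3 states suffice.
        a   b   c  
>  S0   S0  S0  S1 
   S1   S2  S0  S1 
 * S2   S2  S2  S2 
(> = start, * = accepting)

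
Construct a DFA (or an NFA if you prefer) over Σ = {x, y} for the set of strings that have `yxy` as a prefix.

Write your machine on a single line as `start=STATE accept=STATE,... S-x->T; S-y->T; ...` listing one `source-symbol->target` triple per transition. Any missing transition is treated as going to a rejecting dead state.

start=A; accept=D; A-x->E; A-y->B; B-x->C; B-y->E; C-x->E; C-y->D; D-x->D; D-y->D; E-x->E; E-y->E

Walk along `yxy` while the input agrees: from A take `y` to B, and so on. Any deviation drops to the rejecting sink E. Once D is reached the prefix is confirmed and every continuation is accepted.
5 states suffice.
       x  y 
>  A   E  B 
   B   C  E 
   C   E  D 
 * D   D  D 
   E   E  E 
(> = start, * = accepting)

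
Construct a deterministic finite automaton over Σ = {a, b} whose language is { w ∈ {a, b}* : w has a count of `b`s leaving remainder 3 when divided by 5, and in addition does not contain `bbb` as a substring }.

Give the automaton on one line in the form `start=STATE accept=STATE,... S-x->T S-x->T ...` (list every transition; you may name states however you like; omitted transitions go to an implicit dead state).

start=s0 accept=s7,s8,s9 s0-a->s0 s0-b->s1 s1-a->s2 s1-b->s3 s2-a->s2 s2-b->s4 s3-a->s5 s3-b->s6 s4-a->s5 s4-b->s7 s5-a->s5 s5-b->s8 s6-a->s6 s6-b->s6 s7-a->s9 s7-b->s6 s8-a->s9 s8-b->s10 s9-a->s9 s9-b->s11 s10-a->s12 s10-b->s6 s11-a->s12 s11-b->s13 s12-a->s12 s12-b->s14 s13-a->s0 s13-b->s6 s14-a->s0 s14-b->s15 s15-a->s2 s15-b->s6

Run two small machines in parallel and take their product. One (5 states) tracks the count of `b`s modulo 5; the other (4 states) tracks partial matches of the forbidden pattern `bbb`. Each combined state is a pair, one component from each; accept when both components accept. Minimizing collapses redundant product states.
A 16-state machine:
          a    b  
>  s0     s0   s1 
   s1     s2   s3 
   s2     s2   s4 
   s3     s5   s6 
   s4     s5   s7 
   s5     s5   s8 
   s6     s6   s6 
 * s7     s9   s6 
 * s8     s9  s10 
 * s9     s9  s11 
   s10   s12   s6 
   s11   s12  s13 
   s12   s12  s14 
   s13    s0   s6 
   s14    s0  s15 
   s15    s2   s6 
(> = start, * = accepting)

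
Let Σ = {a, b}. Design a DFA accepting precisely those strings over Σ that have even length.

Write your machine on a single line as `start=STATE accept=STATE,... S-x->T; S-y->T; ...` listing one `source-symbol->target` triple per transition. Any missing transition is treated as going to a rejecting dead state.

start=s0; accept=s0; s0-a->s1; s0-b->s1; s1-a->s0; s1-b->s0

Only the length mod 2 matters, so use a 2-cycle: from any state, every input symbol moves to the next state, wrapping s1 back to s0. Mark s0 accepting.
        a   b  
>* s0   s1  s1 
   s1   s0  s0 
(> = start, * = accepting)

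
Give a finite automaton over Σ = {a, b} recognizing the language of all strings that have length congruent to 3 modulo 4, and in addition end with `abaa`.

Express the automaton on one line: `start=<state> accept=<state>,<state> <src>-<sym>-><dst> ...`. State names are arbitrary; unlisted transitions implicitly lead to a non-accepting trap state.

start=s0 accept=s19 s0-a->s1 s0-b->s2 s1-a->s3 s1-b->s4 s2-a->s3 s2-b->s5 s3-a->s6 s3-b->s7 s4-a->s8 s4-b->s9 s5-a->s6 s5-b->s9 s6-a->s10 s6-b->s11 s7-a->s12 s7-b->s0 s8-a->s13 s8-b->s11 s9-a->s10 s9-b->s0 s10-a->s1 s10-b->s14 s11-a->s15 s11-b->s2 s12-a->s16 s12-b->s14 s13-a->s1 s13-b->s14 s14-a->s17 s14-b->s5 s15-a->s18 s15-b->s4 s16-a->s3 s16-b->s4 s17-a->s19 s17-b->s7 s18-a->s6 s18-b->s7 s19-a->s10 s19-b->s11

Run two small machines in parallel and take their product. One (4 states) tracks the input length modulo 4; the other (5 states) tracks how much of the suffix `abaa` has currently been matched. Each combined state is a pair, one component from each; accept when both components accept.
With 20 states:
          a    b  
>  s0     s1   s2 
   s1     s3   s4 
   s2     s3   s5 
   s3     s6   s7 
   s4     s8   s9 
   s5     s6   s9 
   s6    s10  s11 
   s7    s12   s0 
   s8    s13  s11 
   s9    s10   s0 
   s10    s1  s14 
   s11   s15   s2 
   s12   s16  s14 
   s13    s1  s14 
   s14   s17   s5 
   s15   s18   s4 
   s16    s3   s4 
   s17   s19   s7 
   s18    s6   s7 
 * s19   s10  s11 
(> = start, * = accepting)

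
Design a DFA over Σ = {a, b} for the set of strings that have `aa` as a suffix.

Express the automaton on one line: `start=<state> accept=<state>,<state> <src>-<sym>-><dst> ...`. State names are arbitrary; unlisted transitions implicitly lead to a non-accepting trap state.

Remember how much of `aa` the current input suffix matches. State q0 means no match yet; q1 means the last symbol is `a`; q2 means the last 2 symbols are `aa`. Only q2 accepts. On a mismatch, fall back to the longest proper suffix that is still a prefix of `aa`.
        a   b  
>  q0   q1  q0 
   q1   q2  q0 
 * q2   q2  q0 
(> = start, * = accepting)

start=q0 accept=q2 q0-a->q1 q0-b->q0 q1-a->q2 q1-b->q0 q2-a->q2 q2-b->q0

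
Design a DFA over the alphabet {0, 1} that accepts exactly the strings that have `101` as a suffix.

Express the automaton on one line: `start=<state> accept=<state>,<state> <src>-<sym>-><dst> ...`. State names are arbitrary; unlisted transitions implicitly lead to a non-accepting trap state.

start=q0 accept=q3 q0-0->q0 q0-1->q1 q1-0->q2 q1-1->q1 q2-0->q0 q2-1->q3 q3-0->q2 q3-1->q1

Remember how much of `101` the current input suffix matches. State q0 means no match yet; q1 means the last symbol is `1`; q2 means the last 2 symbols are `10`; q3 means the last 3 symbols are `101`. Only q3 accepts. On a mismatch, fall back to the longest proper suffix that is still a prefix of `101`.
A 4-state machine:
        0   1  
>  q0   q0  q1 
   q1   q2  q1 
   q2   q0  q3 
 * q3   q2  q1 
(> = start, * = accepting)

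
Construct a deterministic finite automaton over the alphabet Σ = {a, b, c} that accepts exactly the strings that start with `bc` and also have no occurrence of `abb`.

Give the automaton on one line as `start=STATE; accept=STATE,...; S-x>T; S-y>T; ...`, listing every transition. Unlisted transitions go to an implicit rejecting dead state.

Build one automaton per condition and run them in lockstep. The first has 4 states tracking whether the input so far still matches the prefix `bc`; the second has 4 states tracking partial matches of the forbidden pattern `abb`. A product state is a pair (one from each), accepting exactly when both do. After merging equivalent states the machine shrinks.
With 6 states:
        a   b   c  
>  S0   S1  S2  S1 
   S1   S1  S1  S1 
   S2   S1  S1  S3 
 * S3   S4  S3  S3 
 * S4   S4  S5  S3 
 * S5   S4  S1  S3 
(> = start, * = accepting)

start=S0; accept=S3,S4,S5; S0-a>S1; S0-b>S2; S0-c>S1; S1-a>S1; S1-b>S1; S1-c>S1; S2-a>S1; S2-b>S1; S2-c>S3; S3-a>S4; S3-b>S3; S3-c>S3; S4-a>S4; S4-b>S5; S4-c>S3; S5-a>S4; S5-b>S1; S5-c>S3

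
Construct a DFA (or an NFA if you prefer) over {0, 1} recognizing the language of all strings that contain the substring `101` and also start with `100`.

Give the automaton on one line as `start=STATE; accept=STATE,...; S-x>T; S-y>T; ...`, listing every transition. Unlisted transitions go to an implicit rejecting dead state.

Build one automaton per condition and run them in lockstep. The first has 4 states tracking whether and how much of `101` has been seen; the second has 5 states tracking whether the input so far still matches the prefix `100`. A product state is a pair (one from each), accepting exactly when both do. After merging equivalent states the machine shrinks.
An 8-state machine:
        0   1  
>  q0   q1  q2 
   q1   q1  q1 
   q2   q3  q1 
   q3   q4  q1 
   q4   q4  q5 
   q5   q6  q5 
   q6   q4  q7 
 * q7   q7  q7 
(> = start, * = accepting)

start=q0; accept=q7; q0-0>q1; q0-1>q2; q1-0>q1; q1-1>q1; q2-0>q3; q2-1>q1; q3-0>q4; q3-1>q1; q4-0>q4; q4-1>q5; q5-0>q6; q5-1>q5; q6-0>q4; q6-1>q7; q7-0>q7; q7-1>q7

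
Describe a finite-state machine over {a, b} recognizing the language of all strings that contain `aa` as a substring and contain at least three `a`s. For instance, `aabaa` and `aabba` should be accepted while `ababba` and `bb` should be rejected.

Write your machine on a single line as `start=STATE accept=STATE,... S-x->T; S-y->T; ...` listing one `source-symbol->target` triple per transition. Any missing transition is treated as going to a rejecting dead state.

Build one automaton per condition and run them in lockstep. The first has 3 states tracking whether and how much of `aa` has been seen; the second has 5 states tracking the count of `a`s, saturating at 4. A product state is a pair (one from each), accepting exactly when both do. Minimizing collapses redundant product states.
With 6 states:
        a   b  
>  s0   s1  s0 
   s1   s2  s3 
   s2   s4  s2 
   s3   s5  s3 
 * s4   s4  s4 
   s5   s4  s3 
(> = start, * = accepting)

start=s0; accept=s4; s0-a->s1; s0-b->s0; s1-a->s2; s1-b->s3; s2-a->s4; s2-b->s2; s3-a->s5; s3-b->s3; s4-a->s4; s4-b->s4; s5-a->s4; s5-b->s3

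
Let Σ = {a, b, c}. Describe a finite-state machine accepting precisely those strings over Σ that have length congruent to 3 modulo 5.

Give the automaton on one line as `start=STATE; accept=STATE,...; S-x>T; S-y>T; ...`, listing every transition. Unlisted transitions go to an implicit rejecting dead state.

Only the length mod 5 matters, so use a 5-cycle: from any state, every input symbol moves to the next state, wrapping S4 back to S0. Mark S3 accepting.
        a   b   c  
>  S0   S1  S1  S1 
   S1   S2  S2  S2 
   S2   S3  S3  S3 
 * S3   S4  S4  S4 
   S4   S0  S0  S0 
(> = start, * = accepting)

start=S0; accept=S3; S0-a>S1; S0-b>S1; S0-c>S1; S1-a>S2; S1-b>S2; S1-c>S2; S2-a>S3; S2-b>S3; S2-c>S3; S3-a>S4; S3-b>S4; S3-c>S4; S4-a>S0; S4-b>S0; S4-c>S0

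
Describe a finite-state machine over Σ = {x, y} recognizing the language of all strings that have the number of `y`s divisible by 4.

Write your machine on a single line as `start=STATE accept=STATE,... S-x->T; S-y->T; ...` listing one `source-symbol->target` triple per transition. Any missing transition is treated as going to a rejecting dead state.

The only thing that matters is how many `y`s have appeared, reduced mod 4. Use one state per residue: q0 for 0, …, q3 for 3. Reading `y` moves to the next residue; anything else stays put. q0 is accepting.
With 4 states:
        x   y  
>* q0   q0  q1 
   q1   q1  q2 
   q2   q2  q3 
   q3   q3  q0 
(> = start, * = accepting)

start=q0; accept=q0; q0-x->q0; q0-y->q1; q1-x->q1; q1-y->q2; q2-x->q2; q2-y->q3; q3-x->q3; q3-y->q0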